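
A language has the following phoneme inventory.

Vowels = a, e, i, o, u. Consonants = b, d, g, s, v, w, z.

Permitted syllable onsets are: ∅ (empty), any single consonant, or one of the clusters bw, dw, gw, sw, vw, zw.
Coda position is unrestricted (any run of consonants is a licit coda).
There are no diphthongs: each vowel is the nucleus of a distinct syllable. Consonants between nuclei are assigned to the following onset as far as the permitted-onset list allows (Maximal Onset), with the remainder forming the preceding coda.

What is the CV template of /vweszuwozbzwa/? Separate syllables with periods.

The vowels are e, u, o, a — 4 nuclei, so 4 syllables.
Between /e/ (V1) and /u/ (V2): /sz/ splits as /s/ + /z/ (/z/ is the longest suffix that is a licit onset).
Between /u/ (V2) and /o/ (V3): just /w/ — single C goes to the following onset.
Between /o/ (V3) and /a/ (V4): cluster /zbzw/ — the longest permitted-onset suffix is /zw/; onset = /zw/, preceding coda = /zb/.
Result: vwes.zu.wozb.zwa.
Mapping each syllable to C/V: /vwes/ → CCVC, /zu/ → CV, /wozb/ → CVCC, /zwa/ → CCV.

CCVC.CV.CVCC.CCV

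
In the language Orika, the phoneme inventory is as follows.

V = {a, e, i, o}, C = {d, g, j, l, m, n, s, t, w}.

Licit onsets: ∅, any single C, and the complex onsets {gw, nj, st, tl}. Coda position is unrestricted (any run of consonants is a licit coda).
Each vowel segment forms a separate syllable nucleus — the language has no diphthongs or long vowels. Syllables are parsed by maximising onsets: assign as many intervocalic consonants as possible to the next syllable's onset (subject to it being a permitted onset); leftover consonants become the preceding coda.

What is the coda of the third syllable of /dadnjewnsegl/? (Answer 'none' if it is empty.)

gl

The vowels are a, e, e — 3 nuclei, so 3 syllables.
Between /a/ (V1) and /e/ (V2): /dnj/ — longest licit onset from the right is /nj/, leaving /d/ as coda.
Between /e/ (V2) and /e/ (V3): /wns/ — longest licit onset from the right is /s/, leaving /wn/ as coda.
Syllabification: dad.njewn.segl.
Syllable 3 is /segl/: onset /s/, nucleus /e/, coda /gl/.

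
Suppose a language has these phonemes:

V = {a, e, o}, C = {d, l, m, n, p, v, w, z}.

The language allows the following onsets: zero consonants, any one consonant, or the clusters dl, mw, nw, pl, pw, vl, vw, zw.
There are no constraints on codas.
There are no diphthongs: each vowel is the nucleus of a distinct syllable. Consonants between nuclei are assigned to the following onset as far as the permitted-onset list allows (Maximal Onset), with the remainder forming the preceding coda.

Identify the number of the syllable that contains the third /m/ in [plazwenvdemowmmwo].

5

The vowels are a, e, e, o, o — 5 nuclei, so 5 syllables.
σ1/σ2 boundary: /zw/ is a licit onset in full, so it all attaches to the next syllable.
σ2/σ3 boundary: /nvd/ — longest licit onset from the right is /d/, leaving /nv/ as coda.
σ3/σ4 boundary: /m/ → onset of the next syllable (single consonants are always licit onsets).
σ4/σ5 boundary: /wmmw/ — longest licit onset from the right is /mw/, leaving /wm/ as coda.
Syllabification: pla.zwenv.de.mowm.mwo.
The third /m/ is in the onset of syllable 5 (/mwo/).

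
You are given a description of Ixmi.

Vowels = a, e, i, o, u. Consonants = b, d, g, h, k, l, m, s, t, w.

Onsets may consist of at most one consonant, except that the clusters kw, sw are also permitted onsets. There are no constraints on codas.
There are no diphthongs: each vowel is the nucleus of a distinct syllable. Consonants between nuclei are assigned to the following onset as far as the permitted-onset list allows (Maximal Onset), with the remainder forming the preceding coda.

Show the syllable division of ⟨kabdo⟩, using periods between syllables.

kab.do

The vowels are a, o — 2 nuclei, so 2 syllables.
σ1/σ2 boundary: cluster /bd/ — the longest permitted-onset suffix is /d/; onset = /d/, preceding coda = /b/.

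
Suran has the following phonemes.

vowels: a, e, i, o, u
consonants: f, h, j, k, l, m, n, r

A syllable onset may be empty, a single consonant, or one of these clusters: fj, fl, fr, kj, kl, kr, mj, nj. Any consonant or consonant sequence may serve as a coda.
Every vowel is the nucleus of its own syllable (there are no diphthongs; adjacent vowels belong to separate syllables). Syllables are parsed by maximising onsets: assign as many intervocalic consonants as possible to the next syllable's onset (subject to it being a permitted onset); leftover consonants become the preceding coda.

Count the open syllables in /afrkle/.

1

The vowels are a, e — 2 nuclei, so 2 syllables.
Between /a/ (V1) and /e/ (V2): /frkl/ — longest licit onset from the right is /kl/, leaving /fr/ as coda.
Result: afr.kle.
Classifying each syllable: /afr/ (closed), /kle/ (open).
Open syllables: 1.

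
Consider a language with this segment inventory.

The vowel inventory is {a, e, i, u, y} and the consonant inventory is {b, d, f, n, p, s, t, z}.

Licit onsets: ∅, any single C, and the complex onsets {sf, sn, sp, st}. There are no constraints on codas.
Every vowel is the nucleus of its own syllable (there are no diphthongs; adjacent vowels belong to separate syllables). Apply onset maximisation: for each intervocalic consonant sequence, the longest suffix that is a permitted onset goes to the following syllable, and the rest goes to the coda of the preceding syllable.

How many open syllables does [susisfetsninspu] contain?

3

The vowels are u, i, e, i, u — 5 nuclei, so 5 syllables.
V1 /u/ – V2 /i/: /s/ → onset of the next syllable (single consonants are always licit onsets).
V2 /i/ – V3 /e/: /sf/ — entire cluster is a permitted onset → onset /sf/, coda ∅.
V3 /e/ – V4 /i/: /tsn/; trying suffixes from longest down, /sn/ is the first permitted one, so coda /t/ | onset /sn/.
V4 /i/ – V5 /u/: /nsp/; trying suffixes from longest down, /sp/ is the first permitted one, so coda /n/ | onset /sp/.
Result: su.si.sfet.snin.spu.
Classifying each syllable: /su/ (open), /si/ (open), /sfet/ (closed), /snin/ (closed), /spu/ (open).
Open syllables: 3.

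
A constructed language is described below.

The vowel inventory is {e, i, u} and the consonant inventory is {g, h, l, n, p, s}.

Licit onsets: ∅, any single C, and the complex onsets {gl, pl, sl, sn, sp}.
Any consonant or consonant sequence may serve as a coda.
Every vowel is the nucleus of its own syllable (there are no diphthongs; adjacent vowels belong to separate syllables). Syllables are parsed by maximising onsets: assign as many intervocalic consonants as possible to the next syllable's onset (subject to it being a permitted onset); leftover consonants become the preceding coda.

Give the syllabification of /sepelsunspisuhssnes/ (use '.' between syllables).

Nuclei (vowels): e, e, u, i, u, e → 6 syllables.
V1 /e/ – V2 /e/: /p/ is a single consonant, so it becomes the next onset.
V2 /e/ – V3 /u/: /ls/ — longest licit onset from the right is /s/, leaving /l/ as coda.
V3 /u/ – V4 /i/: /nsp/ — longest licit onset from the right is /sp/, leaving /n/ as coda.
V4 /i/ – V5 /u/: /s/ → onset of the next syllable (single consonants are always licit onsets).
V5 /u/ – V6 /e/: /hssn/ — longest licit onset from the right is /sn/, leaving /hs/ as coda.

se.pel.sun.spi.suhs.snes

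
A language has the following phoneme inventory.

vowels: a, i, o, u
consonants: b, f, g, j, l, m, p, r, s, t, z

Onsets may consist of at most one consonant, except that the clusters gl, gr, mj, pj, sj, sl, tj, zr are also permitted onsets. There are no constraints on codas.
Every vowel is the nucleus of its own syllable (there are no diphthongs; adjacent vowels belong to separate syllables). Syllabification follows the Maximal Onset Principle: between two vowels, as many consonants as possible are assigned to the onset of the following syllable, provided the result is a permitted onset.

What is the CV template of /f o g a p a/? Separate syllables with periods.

CV.CV.CV

Nuclei (vowels): o, a, a → 3 syllables.
/o…a/ gap (V1→V2): /g/ → onset of the next syllable (single consonants are always licit onsets).
/a…a/ gap (V2→V3): /p/ → onset of the next syllable (single consonants are always licit onsets).
Putting it together: fo.ga.pa.
Mapping each syllable to C/V: /fo/ → CV, /ga/ → CV, /pa/ → CV.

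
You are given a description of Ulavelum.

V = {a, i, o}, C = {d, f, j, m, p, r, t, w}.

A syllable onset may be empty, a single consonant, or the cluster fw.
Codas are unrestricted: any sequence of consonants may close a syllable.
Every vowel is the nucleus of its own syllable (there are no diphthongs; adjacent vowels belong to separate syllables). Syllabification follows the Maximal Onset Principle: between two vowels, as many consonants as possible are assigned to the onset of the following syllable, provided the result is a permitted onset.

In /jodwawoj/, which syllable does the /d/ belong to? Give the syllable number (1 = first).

1

Vowels present: o, a, o; each is a nucleus, giving 3 syllables.
/o…a/ gap (V1→V2): cluster /dw/ — the longest permitted-onset suffix is /w/; onset = /w/, preceding coda = /d/.
/a…o/ gap (V2→V3): /w/ → onset of the next syllable (single consonants are always licit onsets).
Result: jod.wa.woj.
The /d/ is in the coda of syllable 1 (/jod/).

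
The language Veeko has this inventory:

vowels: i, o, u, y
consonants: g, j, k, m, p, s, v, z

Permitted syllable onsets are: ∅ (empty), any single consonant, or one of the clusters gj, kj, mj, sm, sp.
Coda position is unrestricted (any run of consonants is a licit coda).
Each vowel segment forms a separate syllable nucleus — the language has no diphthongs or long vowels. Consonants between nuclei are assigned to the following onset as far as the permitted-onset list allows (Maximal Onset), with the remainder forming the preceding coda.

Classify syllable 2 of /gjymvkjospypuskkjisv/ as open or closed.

open

Nuclei (vowels): y, o, y, u, i → 5 syllables.
V1 /y/ – V2 /o/: /mvkj/ — longest licit onset from the right is /kj/, leaving /mv/ as coda.
V2 /o/ – V3 /y/: cluster /sp/ — /sp/ is itself a permitted onset, so the whole cluster goes right; preceding coda = ∅.
V3 /y/ – V4 /u/: just /p/ — single C goes to the following onset.
V4 /u/ – V5 /i/: /skkj/; trying suffixes from longest down, /kj/ is the first permitted one, so coda /sk/ | onset /kj/.
Syllabification: gjymv.kjo.spy.pusk.kjisv.
Syllable 2 is /kjo/; it ends in its nucleus with no coda, so it is open.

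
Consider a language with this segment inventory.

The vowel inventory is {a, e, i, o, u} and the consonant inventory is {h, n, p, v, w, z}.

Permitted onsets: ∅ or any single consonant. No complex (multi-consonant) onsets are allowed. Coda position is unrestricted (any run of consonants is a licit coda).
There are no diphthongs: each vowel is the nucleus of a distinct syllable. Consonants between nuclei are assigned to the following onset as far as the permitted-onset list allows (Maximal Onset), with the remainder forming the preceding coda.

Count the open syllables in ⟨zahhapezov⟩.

Nuclei (vowels): a, a, e, o → 4 syllables.
σ1/σ2 boundary: /hh/ splits as /h/ + /h/ (/h/ is the longest suffix that is a licit onset).
σ2/σ3 boundary: just /p/ — single C goes to the following onset.
σ3/σ4 boundary: /z/ is a single consonant, so it becomes the next onset.
So the parse is zah.ha.pe.zov.
Classifying each syllable: /zah/ (closed), /ha/ (open), /pe/ (open), /zov/ (closed).
Open syllables: 2.

2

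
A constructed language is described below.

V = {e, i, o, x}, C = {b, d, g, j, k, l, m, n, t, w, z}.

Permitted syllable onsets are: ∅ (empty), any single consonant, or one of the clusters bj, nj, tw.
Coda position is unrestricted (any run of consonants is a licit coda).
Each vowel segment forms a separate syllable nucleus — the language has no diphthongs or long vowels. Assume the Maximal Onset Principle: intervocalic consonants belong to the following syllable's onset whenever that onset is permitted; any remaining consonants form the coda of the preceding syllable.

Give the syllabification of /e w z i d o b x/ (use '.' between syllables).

ew.zi.do.bx

Nuclei (vowels): e, i, o, x → 4 syllables.
/e…i/ gap (V1→V2): /wz/; trying suffixes from longest down, /z/ is the first permitted one, so coda /w/ | onset /z/.
/i…o/ gap (V2→V3): just /d/ — single C goes to the following onset.
/o…x/ gap (V3→V4): /b/ is a single consonant, so it becomes the next onset.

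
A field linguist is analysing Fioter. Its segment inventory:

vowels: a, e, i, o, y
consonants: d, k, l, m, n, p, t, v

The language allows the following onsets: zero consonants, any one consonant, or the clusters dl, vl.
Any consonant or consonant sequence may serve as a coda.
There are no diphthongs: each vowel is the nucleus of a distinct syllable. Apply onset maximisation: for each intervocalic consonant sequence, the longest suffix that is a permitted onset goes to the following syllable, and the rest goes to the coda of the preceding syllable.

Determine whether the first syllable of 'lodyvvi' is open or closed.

open

The vowels are o, y, i — 3 nuclei, so 3 syllables.
V1 /o/ – V2 /y/: /d/ is a single consonant, so it becomes the next onset.
V2 /y/ – V3 /i/: /vv/ — longest licit onset from the right is /v/, leaving /v/ as coda.
Result: lo.dyv.vi.
Syllable 1 is /lo/; it ends in its nucleus with no coda, so it is open.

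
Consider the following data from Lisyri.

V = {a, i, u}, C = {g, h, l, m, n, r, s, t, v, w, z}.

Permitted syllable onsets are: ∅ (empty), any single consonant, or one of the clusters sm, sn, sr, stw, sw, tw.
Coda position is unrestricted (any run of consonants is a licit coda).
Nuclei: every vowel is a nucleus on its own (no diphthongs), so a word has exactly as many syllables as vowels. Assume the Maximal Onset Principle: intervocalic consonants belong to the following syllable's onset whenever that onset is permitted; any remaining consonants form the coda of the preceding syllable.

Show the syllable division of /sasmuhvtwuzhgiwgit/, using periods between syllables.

Vowels present: a, u, u, i, i; each is a nucleus, giving 5 syllables.
Between /a/ (V1) and /u/ (V2): /sm/ is a licit onset in full, so it all attaches to the next syllable.
Between /u/ (V2) and /u/ (V3): cluster /hvtw/ — the longest permitted-onset suffix is /tw/; onset = /tw/, preceding coda = /hv/.
Between /u/ (V3) and /i/ (V4): /zhg/ splits as /zh/ + /g/ (/g/ is the longest suffix that is a licit onset).
Between /i/ (V4) and /i/ (V5): /wg/ — longest licit onset from the right is /g/, leaving /w/ as coda.

sa.smuhv.twuzh.giw.git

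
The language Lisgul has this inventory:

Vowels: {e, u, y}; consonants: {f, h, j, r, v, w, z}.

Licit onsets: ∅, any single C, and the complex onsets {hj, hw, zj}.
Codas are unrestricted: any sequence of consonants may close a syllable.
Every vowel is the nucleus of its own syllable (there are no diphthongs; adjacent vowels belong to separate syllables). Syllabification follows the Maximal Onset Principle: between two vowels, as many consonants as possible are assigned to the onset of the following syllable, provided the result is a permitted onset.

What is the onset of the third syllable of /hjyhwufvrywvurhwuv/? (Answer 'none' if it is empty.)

Vowels present: y, u, y, u, u; each is a nucleus, giving 5 syllables.
/y…u/ gap (V1→V2): /hw/ — entire cluster is a permitted onset → onset /hw/, coda ∅.
/u…y/ gap (V2→V3): /fvr/ splits as /fv/ + /r/ (/r/ is the longest suffix that is a licit onset).
/y…u/ gap (V3→V4): /wv/ — longest licit onset from the right is /v/, leaving /w/ as coda.
/u…u/ gap (V4→V5): cluster /rhw/ — the longest permitted-onset suffix is /hw/; onset = /hw/, preceding coda = /r/.
Syllabification: hjy.hwufv.ryw.vur.hwuv.
Syllable 3 is /ryw/: onset /r/, nucleus /y/, coda /w/.

r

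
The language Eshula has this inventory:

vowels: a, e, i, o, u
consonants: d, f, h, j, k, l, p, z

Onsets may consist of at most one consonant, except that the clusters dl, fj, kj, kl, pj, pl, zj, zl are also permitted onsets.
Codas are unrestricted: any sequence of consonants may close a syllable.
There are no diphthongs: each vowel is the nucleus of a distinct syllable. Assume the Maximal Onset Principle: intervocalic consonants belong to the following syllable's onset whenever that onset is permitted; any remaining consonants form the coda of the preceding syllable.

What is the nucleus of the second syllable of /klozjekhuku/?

e

Nuclei (vowels): o, e, u, u → 4 syllables.
The second nucleus (vowel 2 from the left) is /e/.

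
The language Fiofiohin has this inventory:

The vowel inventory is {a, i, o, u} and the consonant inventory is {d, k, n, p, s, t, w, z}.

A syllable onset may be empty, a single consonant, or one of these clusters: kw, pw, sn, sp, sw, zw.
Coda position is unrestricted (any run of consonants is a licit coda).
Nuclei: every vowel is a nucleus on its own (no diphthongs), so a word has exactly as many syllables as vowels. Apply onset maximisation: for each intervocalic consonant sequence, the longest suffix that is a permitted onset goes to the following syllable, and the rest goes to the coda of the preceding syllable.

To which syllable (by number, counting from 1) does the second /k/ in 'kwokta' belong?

Nuclei (vowels): o, a → 2 syllables.
σ1/σ2 boundary: /kt/ splits as /k/ + /t/ (/t/ is the longest suffix that is a licit onset).
Syllabification: kwok.ta.
The second /k/ is in the coda of syllable 1 (/kwok/).

1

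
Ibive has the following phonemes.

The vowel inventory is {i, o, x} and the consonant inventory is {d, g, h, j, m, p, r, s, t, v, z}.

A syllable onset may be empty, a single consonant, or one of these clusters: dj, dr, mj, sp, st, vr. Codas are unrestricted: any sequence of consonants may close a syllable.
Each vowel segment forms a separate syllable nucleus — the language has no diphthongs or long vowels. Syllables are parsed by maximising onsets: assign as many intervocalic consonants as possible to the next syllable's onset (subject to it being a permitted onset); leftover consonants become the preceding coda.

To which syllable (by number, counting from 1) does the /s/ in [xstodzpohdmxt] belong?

Vowels present: x, o, o, x; each is a nucleus, giving 4 syllables.
/x…o/ gap (V1→V2): /st/ is a licit onset in full, so it all attaches to the next syllable.
/o…o/ gap (V2→V3): cluster /dzp/ — the longest permitted-onset suffix is /p/; onset = /p/, preceding coda = /dz/.
/o…x/ gap (V3→V4): /hdm/ — longest licit onset from the right is /m/, leaving /hd/ as coda.
Result: x.stodz.pohd.mxt.
The /s/ is in the onset of syllable 2 (/stodz/).

2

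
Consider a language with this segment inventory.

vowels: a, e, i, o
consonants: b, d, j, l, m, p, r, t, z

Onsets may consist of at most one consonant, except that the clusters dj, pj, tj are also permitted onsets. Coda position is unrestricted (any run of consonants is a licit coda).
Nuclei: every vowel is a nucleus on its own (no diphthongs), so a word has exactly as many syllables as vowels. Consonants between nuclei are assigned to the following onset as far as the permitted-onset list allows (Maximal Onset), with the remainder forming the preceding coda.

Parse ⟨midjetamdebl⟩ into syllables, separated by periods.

Vowels present: i, e, a, e; each is a nucleus, giving 4 syllables.
V1 /i/ – V2 /e/: /dj/ is a licit onset in full, so it all attaches to the next syllable.
V2 /e/ – V3 /a/: /t/ → onset of the next syllable (single consonants are always licit onsets).
V3 /a/ – V4 /e/: /md/ splits as /m/ + /d/ (/d/ is the longest suffix that is a licit onset).

mi.dje.tam.debl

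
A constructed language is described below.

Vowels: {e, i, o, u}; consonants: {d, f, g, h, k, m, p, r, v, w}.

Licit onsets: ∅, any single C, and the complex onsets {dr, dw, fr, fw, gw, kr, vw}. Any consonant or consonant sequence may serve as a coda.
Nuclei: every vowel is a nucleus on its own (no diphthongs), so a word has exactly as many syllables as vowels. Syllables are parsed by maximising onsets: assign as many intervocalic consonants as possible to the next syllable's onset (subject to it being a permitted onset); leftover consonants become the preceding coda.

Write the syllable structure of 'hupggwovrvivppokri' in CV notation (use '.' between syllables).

CVCC.CCVCC.CVCC.CV.CCV

The vowels are u, o, i, o, i — 5 nuclei, so 5 syllables.
/u…o/ gap (V1→V2): /pggw/; trying suffixes from longest down, /gw/ is the first permitted one, so coda /pg/ | onset /gw/.
/o…i/ gap (V2→V3): /vrv/ — longest licit onset from the right is /v/, leaving /vr/ as coda.
/i…o/ gap (V3→V4): /vpp/ splits as /vp/ + /p/ (/p/ is the longest suffix that is a licit onset).
/o…i/ gap (V4→V5): cluster /kr/ — /kr/ is itself a permitted onset, so the whole cluster goes right; preceding coda = ∅.
Putting it together: hupg.gwovr.vivp.po.kri.
Mapping each syllable to C/V: /hupg/ → CVCC, /gwovr/ → CCVCC, /vivp/ → CVCC, /po/ → CV, /kri/ → CCV.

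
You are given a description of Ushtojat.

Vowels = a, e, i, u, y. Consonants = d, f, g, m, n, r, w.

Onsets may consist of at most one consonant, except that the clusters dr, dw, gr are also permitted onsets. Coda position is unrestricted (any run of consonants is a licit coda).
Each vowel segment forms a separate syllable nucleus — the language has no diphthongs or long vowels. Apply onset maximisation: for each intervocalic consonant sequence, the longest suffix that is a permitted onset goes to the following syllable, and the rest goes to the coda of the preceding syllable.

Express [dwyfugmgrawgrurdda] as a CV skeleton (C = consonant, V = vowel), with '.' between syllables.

The vowels are y, u, a, u, a — 5 nuclei, so 5 syllables.
σ1/σ2 boundary: just /f/ — single C goes to the following onset.
σ2/σ3 boundary: /gmgr/ — longest licit onset from the right is /gr/, leaving /gm/ as coda.
σ3/σ4 boundary: /wgr/ splits as /w/ + /gr/ (/gr/ is the longest suffix that is a licit onset).
σ4/σ5 boundary: /rdd/; trying suffixes from longest down, /d/ is the first permitted one, so coda /rd/ | onset /d/.
So the parse is dwy.fugm.graw.grurd.da.
Mapping each syllable to C/V: /dwy/ → CCV, /fugm/ → CVCC, /graw/ → CCVC, /grurd/ → CCVCC, /da/ → CV.

CCV.CVCC.CCVC.CCVCC.CV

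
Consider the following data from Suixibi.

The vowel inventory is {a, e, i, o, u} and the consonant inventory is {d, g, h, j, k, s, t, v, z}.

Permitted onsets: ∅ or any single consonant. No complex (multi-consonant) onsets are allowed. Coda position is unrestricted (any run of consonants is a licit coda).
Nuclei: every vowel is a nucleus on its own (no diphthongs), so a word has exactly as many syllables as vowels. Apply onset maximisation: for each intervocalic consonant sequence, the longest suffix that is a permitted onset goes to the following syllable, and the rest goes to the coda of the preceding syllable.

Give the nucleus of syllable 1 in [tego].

Nuclei (vowels): e, o → 2 syllables.
The first nucleus (vowel 1 from the left) is /e/.

e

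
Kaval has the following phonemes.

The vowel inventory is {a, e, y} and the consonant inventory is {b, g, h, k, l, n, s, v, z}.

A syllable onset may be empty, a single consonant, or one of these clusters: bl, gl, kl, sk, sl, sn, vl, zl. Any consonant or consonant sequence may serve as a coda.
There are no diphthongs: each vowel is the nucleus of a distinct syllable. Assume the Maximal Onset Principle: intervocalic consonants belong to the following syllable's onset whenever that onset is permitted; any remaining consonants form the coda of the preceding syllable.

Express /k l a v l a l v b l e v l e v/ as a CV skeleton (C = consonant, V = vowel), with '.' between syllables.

CCV.CCVCC.CCV.CCVC

Vowels present: a, a, e, e; each is a nucleus, giving 4 syllables.
σ1/σ2 boundary: /vl/ — entire cluster is a permitted onset → onset /vl/, coda ∅.
σ2/σ3 boundary: /lvbl/ — longest licit onset from the right is /bl/, leaving /lv/ as coda.
σ3/σ4 boundary: cluster /vl/ — /vl/ is itself a permitted onset, so the whole cluster goes right; preceding coda = ∅.
Putting it together: kla.vlalv.ble.vlev.
Mapping each syllable to C/V: /kla/ → CCV, /vlalv/ → CCVCC, /ble/ → CCV, /vlev/ → CCVC.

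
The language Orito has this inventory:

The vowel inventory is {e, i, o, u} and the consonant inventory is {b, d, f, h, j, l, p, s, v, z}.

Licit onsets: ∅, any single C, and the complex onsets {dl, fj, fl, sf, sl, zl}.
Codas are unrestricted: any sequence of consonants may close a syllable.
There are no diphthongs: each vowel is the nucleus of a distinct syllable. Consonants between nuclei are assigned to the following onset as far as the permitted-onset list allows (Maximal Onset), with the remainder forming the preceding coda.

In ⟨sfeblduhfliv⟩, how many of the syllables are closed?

Nuclei (vowels): e, u, i → 3 syllables.
V1 /e/ – V2 /u/: /bld/ — longest licit onset from the right is /d/, leaving /bl/ as coda.
V2 /u/ – V3 /i/: cluster /hfl/ — the longest permitted-onset suffix is /fl/; onset = /fl/, preceding coda = /h/.
So the parse is sfebl.duh.fliv.
Classifying each syllable: /sfebl/ (closed), /duh/ (closed), /fliv/ (closed).
Closed syllables: 3.

3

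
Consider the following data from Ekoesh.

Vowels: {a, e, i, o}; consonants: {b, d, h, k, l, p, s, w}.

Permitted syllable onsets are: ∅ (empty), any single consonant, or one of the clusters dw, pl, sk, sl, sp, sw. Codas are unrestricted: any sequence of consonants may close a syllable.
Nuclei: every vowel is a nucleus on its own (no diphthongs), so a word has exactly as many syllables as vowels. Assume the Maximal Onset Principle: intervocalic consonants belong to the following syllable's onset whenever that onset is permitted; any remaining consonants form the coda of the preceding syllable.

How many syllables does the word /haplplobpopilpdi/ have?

Nuclei (vowels): a, o, o, i, i → 5 syllables.

5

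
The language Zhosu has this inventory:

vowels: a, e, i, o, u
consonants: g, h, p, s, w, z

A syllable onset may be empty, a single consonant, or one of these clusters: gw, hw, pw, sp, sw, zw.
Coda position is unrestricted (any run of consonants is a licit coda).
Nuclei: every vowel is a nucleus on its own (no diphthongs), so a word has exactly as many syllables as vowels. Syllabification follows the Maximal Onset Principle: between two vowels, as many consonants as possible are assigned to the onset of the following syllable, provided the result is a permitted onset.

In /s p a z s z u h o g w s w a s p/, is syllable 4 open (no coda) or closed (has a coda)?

closed

The vowels are a, u, o, a — 4 nuclei, so 4 syllables.
σ1/σ2 boundary: /zsz/ splits as /zs/ + /z/ (/z/ is the longest suffix that is a licit onset).
σ2/σ3 boundary: /h/ → onset of the next syllable (single consonants are always licit onsets).
σ3/σ4 boundary: cluster /gwsw/ — the longest permitted-onset suffix is /sw/; onset = /sw/, preceding coda = /gw/.
Putting it together: spazs.zu.hogw.swasp.
Syllable 4 is /swasp/ with coda /sp/, so it is closed.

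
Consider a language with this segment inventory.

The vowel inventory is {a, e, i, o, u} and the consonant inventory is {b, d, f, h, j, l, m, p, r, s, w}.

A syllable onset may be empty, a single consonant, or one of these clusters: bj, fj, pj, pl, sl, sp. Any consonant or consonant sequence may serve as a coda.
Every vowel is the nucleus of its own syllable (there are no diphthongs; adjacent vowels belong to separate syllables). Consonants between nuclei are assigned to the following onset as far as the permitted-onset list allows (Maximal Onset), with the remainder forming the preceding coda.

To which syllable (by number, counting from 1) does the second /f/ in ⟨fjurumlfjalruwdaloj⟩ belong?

Nuclei (vowels): u, u, a, u, a, o → 6 syllables.
σ1/σ2 boundary: /r/ is a single consonant, so it becomes the next onset.
σ2/σ3 boundary: cluster /mlfj/ — the longest permitted-onset suffix is /fj/; onset = /fj/, preceding coda = /ml/.
σ3/σ4 boundary: /lr/; trying suffixes from longest down, /r/ is the first permitted one, so coda /l/ | onset /r/.
σ4/σ5 boundary: /wd/ splits as /w/ + /d/ (/d/ is the longest suffix that is a licit onset).
σ5/σ6 boundary: just /l/ — single C goes to the following onset.
Putting it together: fju.ruml.fjal.ruw.da.loj.
The second /f/ is in the onset of syllable 3 (/fjal/).

3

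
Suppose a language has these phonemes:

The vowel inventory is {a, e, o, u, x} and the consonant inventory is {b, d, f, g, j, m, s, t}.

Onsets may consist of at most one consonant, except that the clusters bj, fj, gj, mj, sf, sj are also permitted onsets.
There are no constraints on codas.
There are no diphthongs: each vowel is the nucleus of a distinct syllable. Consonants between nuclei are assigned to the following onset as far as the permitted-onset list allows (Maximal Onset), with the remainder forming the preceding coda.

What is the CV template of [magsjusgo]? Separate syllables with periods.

CVC.CCVC.CV

Nuclei (vowels): a, u, o → 3 syllables.
/a…u/ gap (V1→V2): /gsj/; trying suffixes from longest down, /sj/ is the first permitted one, so coda /g/ | onset /sj/.
/u…o/ gap (V2→V3): /sg/ — longest licit onset from the right is /g/, leaving /s/ as coda.
Result: mag.sjus.go.
Mapping each syllable to C/V: /mag/ → CVC, /sjus/ → CCVC, /go/ → CV.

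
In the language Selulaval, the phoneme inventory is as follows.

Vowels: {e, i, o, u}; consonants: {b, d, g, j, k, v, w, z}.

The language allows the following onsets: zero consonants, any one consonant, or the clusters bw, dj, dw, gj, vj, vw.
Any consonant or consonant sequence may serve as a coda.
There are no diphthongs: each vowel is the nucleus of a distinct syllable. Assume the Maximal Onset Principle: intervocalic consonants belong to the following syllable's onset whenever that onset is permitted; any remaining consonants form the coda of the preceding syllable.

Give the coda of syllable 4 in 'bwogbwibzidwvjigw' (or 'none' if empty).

Vowels present: o, i, i, i; each is a nucleus, giving 4 syllables.
σ1/σ2 boundary: /gbw/ — longest licit onset from the right is /bw/, leaving /g/ as coda.
σ2/σ3 boundary: /bz/; trying suffixes from longest down, /z/ is the first permitted one, so coda /b/ | onset /z/.
σ3/σ4 boundary: /dwvj/; trying suffixes from longest down, /vj/ is the first permitted one, so coda /dw/ | onset /vj/.
Result: bwog.bwib.zidw.vjigw.
Syllable 4 is /vjigw/: onset /vj/, nucleus /i/, coda /gw/.

gw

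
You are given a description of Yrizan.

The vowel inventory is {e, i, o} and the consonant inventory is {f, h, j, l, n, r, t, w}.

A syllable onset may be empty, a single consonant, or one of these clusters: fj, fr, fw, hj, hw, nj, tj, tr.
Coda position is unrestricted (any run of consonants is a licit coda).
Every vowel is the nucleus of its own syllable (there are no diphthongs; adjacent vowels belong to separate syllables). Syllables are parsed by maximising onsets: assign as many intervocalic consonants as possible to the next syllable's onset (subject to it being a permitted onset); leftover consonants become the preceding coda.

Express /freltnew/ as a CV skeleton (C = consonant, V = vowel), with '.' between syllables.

Nuclei (vowels): e, e → 2 syllables.
/e…e/ gap (V1→V2): /ltn/; trying suffixes from longest down, /n/ is the first permitted one, so coda /lt/ | onset /n/.
Syllabification: frelt.new.
Mapping each syllable to C/V: /frelt/ → CCVCC, /new/ → CVC.

CCVCC.CVC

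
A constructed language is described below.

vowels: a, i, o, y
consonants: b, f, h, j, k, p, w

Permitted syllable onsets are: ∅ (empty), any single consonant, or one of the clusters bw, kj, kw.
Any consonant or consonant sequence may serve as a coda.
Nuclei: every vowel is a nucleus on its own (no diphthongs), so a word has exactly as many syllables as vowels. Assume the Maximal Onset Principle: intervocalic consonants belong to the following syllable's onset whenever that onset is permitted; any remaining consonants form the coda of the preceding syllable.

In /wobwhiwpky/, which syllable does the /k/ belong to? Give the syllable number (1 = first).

3

Vowels present: o, i, y; each is a nucleus, giving 3 syllables.
Between /o/ (V1) and /i/ (V2): /bwh/ splits as /bw/ + /h/ (/h/ is the longest suffix that is a licit onset).
Between /i/ (V2) and /y/ (V3): /wpk/ — longest licit onset from the right is /k/, leaving /wp/ as coda.
So the parse is wobw.hiwp.ky.
The /k/ is in the onset of syllable 3 (/ky/).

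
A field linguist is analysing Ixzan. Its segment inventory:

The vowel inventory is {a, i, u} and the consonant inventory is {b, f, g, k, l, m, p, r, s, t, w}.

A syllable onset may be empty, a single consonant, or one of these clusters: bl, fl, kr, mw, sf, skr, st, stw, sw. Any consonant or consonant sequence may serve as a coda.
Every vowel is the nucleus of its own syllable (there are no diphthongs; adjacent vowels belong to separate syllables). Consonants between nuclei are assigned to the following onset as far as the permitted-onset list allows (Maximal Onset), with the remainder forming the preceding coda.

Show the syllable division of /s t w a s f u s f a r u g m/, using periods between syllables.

stwa.sfu.sfa.rugm

The vowels are a, u, a, u — 4 nuclei, so 4 syllables.
V1 /a/ – V2 /u/: /sf/ — entire cluster is a permitted onset → onset /sf/, coda ∅.
V2 /u/ – V3 /a/: /sf/ is a licit onset in full, so it all attaches to the next syllable.
V3 /a/ – V4 /u/: /r/ is a single consonant, so it becomes the next onset.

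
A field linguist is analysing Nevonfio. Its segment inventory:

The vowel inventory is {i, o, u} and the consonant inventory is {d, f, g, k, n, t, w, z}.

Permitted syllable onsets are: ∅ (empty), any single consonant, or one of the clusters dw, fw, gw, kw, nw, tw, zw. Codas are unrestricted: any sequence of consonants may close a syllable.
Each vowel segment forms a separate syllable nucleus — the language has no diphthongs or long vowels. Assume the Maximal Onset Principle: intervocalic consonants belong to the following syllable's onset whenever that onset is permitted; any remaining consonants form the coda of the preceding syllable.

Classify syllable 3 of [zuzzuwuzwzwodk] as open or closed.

closed

The vowels are u, u, u, o — 4 nuclei, so 4 syllables.
Between /u/ (V1) and /u/ (V2): /zz/ splits as /z/ + /z/ (/z/ is the longest suffix that is a licit onset).
Between /u/ (V2) and /u/ (V3): /w/ → onset of the next syllable (single consonants are always licit onsets).
Between /u/ (V3) and /o/ (V4): /zwzw/ — longest licit onset from the right is /zw/, leaving /zw/ as coda.
So the parse is zuz.zu.wuzw.zwodk.
Syllable 3 is /wuzw/ with coda /zw/, so it is closed.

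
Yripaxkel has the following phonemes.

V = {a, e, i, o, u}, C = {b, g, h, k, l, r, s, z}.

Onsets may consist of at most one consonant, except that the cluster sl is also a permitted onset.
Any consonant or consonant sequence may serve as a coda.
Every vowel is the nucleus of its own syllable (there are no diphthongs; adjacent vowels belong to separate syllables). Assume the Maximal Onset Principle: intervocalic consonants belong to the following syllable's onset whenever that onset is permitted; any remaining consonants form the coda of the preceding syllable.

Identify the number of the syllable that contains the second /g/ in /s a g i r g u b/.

The vowels are a, i, u — 3 nuclei, so 3 syllables.
V1 /a/ – V2 /i/: /g/ → onset of the next syllable (single consonants are always licit onsets).
V2 /i/ – V3 /u/: /rg/; trying suffixes from longest down, /g/ is the first permitted one, so coda /r/ | onset /g/.
Putting it together: sa.gir.gub.
The second /g/ is in the onset of syllable 3 (/gub/).

3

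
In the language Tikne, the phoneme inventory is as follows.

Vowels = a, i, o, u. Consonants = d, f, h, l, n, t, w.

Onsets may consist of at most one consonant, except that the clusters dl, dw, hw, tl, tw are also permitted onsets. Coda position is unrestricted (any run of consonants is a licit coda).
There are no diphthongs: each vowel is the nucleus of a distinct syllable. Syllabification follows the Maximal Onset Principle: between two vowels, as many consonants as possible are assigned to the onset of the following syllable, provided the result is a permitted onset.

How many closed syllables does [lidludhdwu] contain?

Vowels present: i, u, u; each is a nucleus, giving 3 syllables.
Between /i/ (V1) and /u/ (V2): /dl/ — entire cluster is a permitted onset → onset /dl/, coda ∅.
Between /u/ (V2) and /u/ (V3): /dhdw/ — longest licit onset from the right is /dw/, leaving /dh/ as coda.
So the parse is li.dludh.dwu.
Classifying each syllable: /li/ (open), /dludh/ (closed), /dwu/ (open).
Closed syllables: 1.

1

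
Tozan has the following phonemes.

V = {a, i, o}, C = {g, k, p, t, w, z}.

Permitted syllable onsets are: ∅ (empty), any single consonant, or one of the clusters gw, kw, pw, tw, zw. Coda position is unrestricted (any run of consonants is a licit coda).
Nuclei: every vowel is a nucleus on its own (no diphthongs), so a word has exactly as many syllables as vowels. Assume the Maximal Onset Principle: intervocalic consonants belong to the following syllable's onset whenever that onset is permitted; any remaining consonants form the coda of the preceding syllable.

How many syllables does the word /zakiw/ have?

Vowels present: a, i; each is a nucleus, giving 2 syllables.

2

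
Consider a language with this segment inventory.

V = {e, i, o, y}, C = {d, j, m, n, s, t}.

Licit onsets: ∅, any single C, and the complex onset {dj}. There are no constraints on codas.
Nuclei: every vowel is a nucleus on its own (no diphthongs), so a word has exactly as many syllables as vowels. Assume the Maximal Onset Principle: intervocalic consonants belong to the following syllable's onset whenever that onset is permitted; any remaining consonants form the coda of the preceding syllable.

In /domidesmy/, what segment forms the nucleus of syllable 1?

o

The vowels are o, i, e, y — 4 nuclei, so 4 syllables.
The first nucleus (vowel 1 from the left) is /o/.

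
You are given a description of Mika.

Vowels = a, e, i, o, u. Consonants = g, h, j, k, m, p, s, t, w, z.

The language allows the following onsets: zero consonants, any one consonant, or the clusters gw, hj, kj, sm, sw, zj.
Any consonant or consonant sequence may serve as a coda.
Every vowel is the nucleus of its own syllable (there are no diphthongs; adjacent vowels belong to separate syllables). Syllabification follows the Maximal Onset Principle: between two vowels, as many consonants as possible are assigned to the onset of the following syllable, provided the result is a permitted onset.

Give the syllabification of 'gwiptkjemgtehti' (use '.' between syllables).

gwipt.kjemg.teh.ti

Vowels present: i, e, e, i; each is a nucleus, giving 4 syllables.
/i…e/ gap (V1→V2): cluster /ptkj/ — the longest permitted-onset suffix is /kj/; onset = /kj/, preceding coda = /pt/.
/e…e/ gap (V2→V3): cluster /mgt/ — the longest permitted-onset suffix is /t/; onset = /t/, preceding coda = /mg/.
/e…i/ gap (V3→V4): /ht/ splits as /h/ + /t/ (/t/ is the longest suffix that is a licit onset).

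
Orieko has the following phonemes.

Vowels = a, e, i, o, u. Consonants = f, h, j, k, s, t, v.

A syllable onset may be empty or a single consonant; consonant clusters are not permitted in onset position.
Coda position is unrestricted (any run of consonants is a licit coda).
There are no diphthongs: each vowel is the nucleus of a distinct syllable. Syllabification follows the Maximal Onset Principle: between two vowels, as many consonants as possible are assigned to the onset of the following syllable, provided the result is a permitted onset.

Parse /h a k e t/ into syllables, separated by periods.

ha.ket

Nuclei (vowels): a, e → 2 syllables.
Between /a/ (V1) and /e/ (V2): just /k/ — single C goes to the following onset.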